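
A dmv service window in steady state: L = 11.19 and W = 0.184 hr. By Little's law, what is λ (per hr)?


λ = L/W = 11.19/0.184 = 60.8152 /hr

Final: 60.8152 /hr


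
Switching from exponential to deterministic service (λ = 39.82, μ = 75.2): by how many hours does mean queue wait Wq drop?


ρ = 39.82/75.2 = 0.5295
Wq(M/M/1) = ρ/(μ−λ) = 0.5295/35.38 = 0.01497 hr
Wq(M/D/1) = ρ/(2(μ−λ)) = 0.007483 hr
Savings = 0.01497 − 0.007483 = 0.007483 hr

Final: 0.007483 hr


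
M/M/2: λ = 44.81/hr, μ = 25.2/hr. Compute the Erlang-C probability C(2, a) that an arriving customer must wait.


a = λ/μ = 1.7782; ρ = a/2 = 0.8891
P₀ = 0.058712 (from M/M/c formula)
C(c,a) = [a^c/(c!(1−ρ))]·P₀ = [3.16190/(2·0.1109)]·0.058712
= 14.25403·0.058712 = 0.836887

Final: 0.836887


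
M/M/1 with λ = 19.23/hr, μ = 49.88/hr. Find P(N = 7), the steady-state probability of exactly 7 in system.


ρ = 19.23/49.88 = 0.3855
P_n = (1−ρ)·ρ^n = (1 − 0.3855)·0.3855^7 = 0.6145·0.001266 = 0.0007778

Final: 0.0007778


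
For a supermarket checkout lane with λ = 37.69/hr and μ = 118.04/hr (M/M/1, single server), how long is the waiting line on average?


ρ = 37.69/118.04 = 0.3193
Lq = ρ²/(1−ρ) = 0.1020/0.6807 = 0.1498

Final: 0.1498


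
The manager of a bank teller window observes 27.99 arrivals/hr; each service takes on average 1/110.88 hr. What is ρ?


ρ = λ/μ = 27.99/110.88 = 0.2524

Final: 0.2524


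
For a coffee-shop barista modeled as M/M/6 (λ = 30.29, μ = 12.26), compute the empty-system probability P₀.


a = λ/μ = 30.29/12.26 = 2.4706; ρ = a/c = 0.4118
Σ_{k=0}^{5} a^k/k! (terms k=0..5) = 1.00000 + 2.47064 + 3.05202 + 2.51348 + 1.55247 + 0.76712 = 11.35573
Tail: a^6/(6!(1−ρ)) = 227.43265/(720·0.5882) = 0.53700
P₀ = 1/(11.35573 + 0.53700) = 1/11.89273 = 0.084085

Final: 0.084085


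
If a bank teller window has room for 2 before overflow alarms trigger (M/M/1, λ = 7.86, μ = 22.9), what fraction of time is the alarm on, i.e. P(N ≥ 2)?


ρ = 7.86/22.9 = 0.3432
P(N ≥ n) = ρ^n = 0.3432^2 = 0.117808

Final: 0.117808


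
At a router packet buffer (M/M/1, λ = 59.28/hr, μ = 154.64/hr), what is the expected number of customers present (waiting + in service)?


ρ = λ/μ = 59.28/154.64 = 0.3833
L = ρ/(1−ρ) = 0.3833/(1 − 0.3833) = 0.3833/0.6167 = 0.6216

Final: 0.6216


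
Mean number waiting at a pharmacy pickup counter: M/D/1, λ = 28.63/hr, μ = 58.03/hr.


ρ = 28.63/58.03 = 0.4934
M/D/1: Lq = ρ²/(2(1−ρ)) = 0.2434/(2·0.5066) = 0.24022

Final: 0.24022


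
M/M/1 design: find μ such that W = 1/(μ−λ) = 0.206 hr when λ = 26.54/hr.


W = 1/(μ−λ) ⇒ μ − λ = 1/W = 1/0.206 = 4.8544
μ = λ + 1/W = 26.54 + 4.8544 = 31.3944 per hr

Final: 31.3944 /hr


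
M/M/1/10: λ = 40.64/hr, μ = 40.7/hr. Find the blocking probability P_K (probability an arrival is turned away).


ρ = λ/μ = 40.64/40.7 = 0.9985
P_K = (1−ρ)ρ^K/(1−ρ^(K+1)) = (0.001474·0.985355)/(1 − 0.983903)
= 0.001453/0.016097 = 0.090240

Final: 0.090240


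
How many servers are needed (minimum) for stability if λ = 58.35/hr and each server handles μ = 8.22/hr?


Stability requires cμ > λ ⇔ c > λ/μ.
λ/μ = 58.35/8.22 = 7.0985
Minimum integer c = ⌊7.0985⌋ + 1 = 8
Check: 8·8.22 = 65.76 > 58.35, while 7·8.22 = 57.54 ≤ 58.35

Final: 8 servers


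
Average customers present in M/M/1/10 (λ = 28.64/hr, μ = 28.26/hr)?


ρ = 28.64/28.26 = 1.0134
L = ρ[1 − (K+1)ρ^K + Kρ^(K+1)] / [(1−ρ)(1−ρ^(K+1))]
Numerator: 1.0134·(1 − 11·1.142901 + 10·1.158269) = 0.010925
Denominator: (-0.01345)·(-0.158269) = 0.002128
L = 0.010925/0.002128 = 5.1335

Final: 5.1335


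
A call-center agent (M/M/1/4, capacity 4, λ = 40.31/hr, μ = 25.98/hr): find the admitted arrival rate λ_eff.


ρ = 1.5516; P_K = (1−ρ)ρ^4/(1−ρ^5) = 0.399975
λ_eff = λ(1 − P_K) = 40.31·(1 − 0.399975) = 40.31·0.600025 = 24.1870 /hr

Final: 24.1870 /hr


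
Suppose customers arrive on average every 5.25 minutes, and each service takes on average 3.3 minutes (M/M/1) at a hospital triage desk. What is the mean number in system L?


λ = 60/5.25 = 11.4286 /hr
μ = 60/3.3 = 18.1818 /hr
ρ = λ/μ = 11.4286/18.1818 = 0.6286
L = ρ/(1−ρ) = 0.6286/0.3714 = 1.6923

Final: 1.6923


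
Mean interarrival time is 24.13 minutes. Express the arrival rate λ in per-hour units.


λ = 1/(interarrival time) in consistent units.
1 hour = 60 min, so λ = 60/24.13 = 2.4865 per hour

Final: 2.4865 /hr


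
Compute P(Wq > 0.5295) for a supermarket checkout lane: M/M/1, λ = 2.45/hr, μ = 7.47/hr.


ρ = 2.45/7.47 = 0.3280
P(Wq > t) = ρ·e^{−(μ−λ)t} = 0.3280·e^{−2.6581}
= 0.3280·0.070082 = 0.022985

Final: 0.022985


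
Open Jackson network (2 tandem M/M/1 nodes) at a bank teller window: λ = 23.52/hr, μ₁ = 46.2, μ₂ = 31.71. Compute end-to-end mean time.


Each node sees arrival rate λ = 23.52/hr (tandem ⇒ throughput preserved).
W₁ = 1/(μ₁−λ) = 1/(46.2−23.52) = 0.04409 hr
W₂ = 1/(μ₂−λ) = 1/(31.71−23.52) = 0.12210 hr
W_total = W₁ + W₂ = 0.04409 + 0.12210 = 0.16619 hr

Final: 0.16619 hr


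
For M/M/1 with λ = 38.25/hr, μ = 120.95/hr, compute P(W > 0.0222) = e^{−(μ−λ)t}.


W ~ Exponential(μ−λ) for M/M/1.
μ − λ = 120.95 − 38.25 = 82.7000
P(W > t) = e^{−(μ−λ)t} = e^{−1.8359} = 0.159464

Final: 0.159464


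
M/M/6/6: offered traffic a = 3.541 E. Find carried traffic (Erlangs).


B(6,3.541) = 0.085192 (Erlang-B)
Carried load = a(1 − B) = 3.541·(1 − 0.085192) = 3.541·0.914808 = 3.2393 E

Final: 3.2393 Erlangs


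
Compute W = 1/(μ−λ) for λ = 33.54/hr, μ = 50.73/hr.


W = 1/(μ−λ) = 1/(50.73 − 33.54) = 1/17.19 = 0.05817 hr

Final: 0.05817 hr


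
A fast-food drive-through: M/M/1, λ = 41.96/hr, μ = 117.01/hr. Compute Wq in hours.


ρ = 41.96/117.01 = 0.3586
Wq = ρ/(μ−λ) = 0.3586/(117.01 − 41.96) = 0.3586/75.05 = 0.004778 hr

Final: 0.004778 hr


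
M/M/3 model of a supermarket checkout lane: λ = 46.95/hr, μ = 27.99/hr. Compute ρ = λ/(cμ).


ρ = λ/(cμ) = 46.95/(3·27.99) = 46.95/83.97 = 0.5591

Final: 0.5591


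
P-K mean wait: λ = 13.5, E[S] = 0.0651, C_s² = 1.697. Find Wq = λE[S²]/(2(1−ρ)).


ρ = λ·E[S] = 13.5·0.0651 = 0.8789
E[S²] = E[S]²(1+C_s²) = 0.0651²·(1+1.697) = 0.011430
Wq = λ·E[S²]/(2(1−ρ)) = 13.5·0.011430/(2·0.1211) = 0.63683 hr

Final: 0.63683 hr


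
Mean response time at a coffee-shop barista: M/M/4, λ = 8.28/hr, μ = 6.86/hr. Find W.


a = 1.2070; ρ = 0.3017; P₀ = 0.298051
Lq = P₀·a^c·ρ/(c!(1−ρ)²) = 0.01631
Wq = Lq/λ = 0.01631/8.28 = 0.001970 hr
W = Wq + 1/μ = 0.001970 + 0.14577 = 0.14774 hr

Final: 0.14774 hr


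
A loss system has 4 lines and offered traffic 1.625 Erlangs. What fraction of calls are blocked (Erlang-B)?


B(c,a) = (a^c/c!) / Σ_{k=0}^{c} a^k/k!
a^4/4! = 0.290538
Σ terms (k=0..4): 1.00000 + 1.62500 + 1.32031 + 0.71517 + 0.29054 = 4.951019
B = 0.290538/4.951019 = 0.058682

Final: 0.058682


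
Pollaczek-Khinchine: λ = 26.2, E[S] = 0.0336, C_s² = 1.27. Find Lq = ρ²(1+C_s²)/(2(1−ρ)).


ρ = λ·E[S] = 26.2·0.0336 = 0.8803
Lq = ρ²(1+C_s²)/(2(1−ρ)) = 0.7750·(1+1.27)/(2·0.1197)
= 0.7750·2.2700/0.2394 = 7.34946

Final: 7.34946


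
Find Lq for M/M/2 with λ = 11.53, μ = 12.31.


a = λ/μ = 0.9366; ρ = a/2 = 0.4683
P₀ = 0.362102
Lq = P₀·a^c·ρ / (c!·(1−ρ)²) = 0.362102·0.87729·0.4683/(2·0.28269)
= 0.26314

Final: 0.26314


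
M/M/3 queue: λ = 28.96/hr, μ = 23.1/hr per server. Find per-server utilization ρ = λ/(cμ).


ρ = λ/(cμ) = 28.96/(3·23.1) = 28.96/69.30 = 0.4179

Final: 0.4179


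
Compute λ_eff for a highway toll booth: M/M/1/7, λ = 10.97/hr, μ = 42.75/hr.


ρ = 0.2566; P_K = (1−ρ)ρ^7/(1−ρ^8) = 0.00005447
λ_eff = λ(1 − P_K) = 10.97·(1 − 0.00005447) = 10.97·0.999946 = 10.9694 /hr

Final: 10.9694 /hr


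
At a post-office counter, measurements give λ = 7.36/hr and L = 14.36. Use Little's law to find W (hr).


W = L/λ = 14.36/7.36 = 1.9511 hr

Final: 1.9511 hr


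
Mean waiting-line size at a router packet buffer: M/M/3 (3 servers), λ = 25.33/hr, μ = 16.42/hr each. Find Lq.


a = λ/μ = 1.5426; ρ = a/3 = 0.5142
P₀ = 0.200322
Lq = P₀·a^c·ρ / (c!·(1−ρ)²) = 0.200322·3.67101·0.5142/(6·0.23599)
= 0.26706

Final: 0.26706


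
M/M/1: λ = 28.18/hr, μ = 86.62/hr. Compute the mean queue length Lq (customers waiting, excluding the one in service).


ρ = 28.18/86.62 = 0.3253
Lq = ρ²/(1−ρ) = 0.1058/0.6747 = 0.1569

Final: 0.1569


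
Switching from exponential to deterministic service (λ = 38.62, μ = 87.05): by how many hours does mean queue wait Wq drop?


ρ = 38.62/87.05 = 0.4437
Wq(M/M/1) = ρ/(μ−λ) = 0.4437/48.43 = 0.009161 hr
Wq(M/D/1) = ρ/(2(μ−λ)) = 0.004580 hr
Savings = 0.009161 − 0.004580 = 0.004580 hr

Final: 0.004580 hr


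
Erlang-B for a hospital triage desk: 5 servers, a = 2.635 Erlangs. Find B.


B(c,a) = (a^c/c!) / Σ_{k=0}^{c} a^k/k!
a^5/5! = 1.058576
Σ terms (k=0..5): 1.00000 + 2.63500 + 3.47161 + 3.04923 + 2.00868 + 1.05858 = 13.223103
B = 1.058576/13.223103 = 0.080055

Final: 0.080055


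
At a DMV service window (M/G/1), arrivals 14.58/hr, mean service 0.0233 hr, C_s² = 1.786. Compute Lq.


ρ = λ·E[S] = 14.58·0.0233 = 0.3397
Lq = ρ²(1+C_s²)/(2(1−ρ)) = 0.1154·(1+1.786)/(2·0.6603)
= 0.1154·2.7860/1.3206 = 0.24347

Final: 0.24347


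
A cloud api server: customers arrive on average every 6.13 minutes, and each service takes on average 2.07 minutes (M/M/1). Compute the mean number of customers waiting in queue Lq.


λ = 60/6.13 = 9.7879 /hr
μ = 60/2.07 = 28.9855 /hr
ρ = λ/μ = 9.7879/28.9855 = 0.3377
Lq = ρ²/(1−ρ) = 0.1140/0.6623 = 0.1722

Final: 0.1722


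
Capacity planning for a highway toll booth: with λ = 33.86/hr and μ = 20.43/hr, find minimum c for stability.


Stability requires cμ > λ ⇔ c > λ/μ.
λ/μ = 33.86/20.43 = 1.6574
Minimum integer c = ⌊1.6574⌋ + 1 = 2
Check: 2·20.43 = 40.86 > 33.86, while 1·20.43 = 20.43 ≤ 33.86

Final: 2 servers


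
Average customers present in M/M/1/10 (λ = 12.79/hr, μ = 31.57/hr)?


ρ = 12.79/31.57 = 0.4051
L = ρ[1 − (K+1)ρ^K + Kρ^(K+1)] / [(1−ρ)(1−ρ^(K+1))]
Numerator: 0.4051·(1 − 11·0.0001191 + 10·0.00004826) = 0.404796
Denominator: (0.5949)·(0.999952) = 0.594840
L = 0.404796/0.594840 = 0.6805

Final: 0.6805


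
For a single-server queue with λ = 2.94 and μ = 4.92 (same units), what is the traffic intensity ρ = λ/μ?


ρ = λ/μ = 2.94/4.92 = 0.5976

Final: 0.5976


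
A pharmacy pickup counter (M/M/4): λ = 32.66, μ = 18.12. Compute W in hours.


a = 1.8024; ρ = 0.4506; P₀ = 0.161207
Lq = P₀·a^c·ρ/(c!(1−ρ)²) = 0.10584
Wq = Lq/λ = 0.10584/32.66 = 0.003241 hr
W = Wq + 1/μ = 0.003241 + 0.05519 = 0.05843 hr

Final: 0.05843 hr


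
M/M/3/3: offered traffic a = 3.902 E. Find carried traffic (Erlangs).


B(3,3.902) = 0.441715 (Erlang-B)
Carried load = a(1 − B) = 3.902·(1 − 0.441715) = 3.902·0.558285 = 2.1784 E

Final: 2.1784 Erlangs


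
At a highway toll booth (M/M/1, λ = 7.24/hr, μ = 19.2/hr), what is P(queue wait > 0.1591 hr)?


ρ = 7.24/19.2 = 0.3771
P(Wq > t) = ρ·e^{−(μ−λ)t} = 0.3771·e^{−1.9028}
= 0.3771·0.149145 = 0.056240

Final: 0.056240


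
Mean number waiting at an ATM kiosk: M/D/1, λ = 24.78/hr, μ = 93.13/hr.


ρ = 24.78/93.13 = 0.2661
M/D/1: Lq = ρ²/(2(1−ρ)) = 0.07080/(2·0.7339) = 0.04823

Final: 0.04823


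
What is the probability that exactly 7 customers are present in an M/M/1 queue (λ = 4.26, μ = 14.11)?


ρ = 4.26/14.11 = 0.3019
P_n = (1−ρ)·ρ^n = (1 − 0.3019)·0.3019^7 = 0.6981·0.0002287 = 0.0001596

Final: 0.0001596


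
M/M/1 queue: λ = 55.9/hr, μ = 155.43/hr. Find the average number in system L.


ρ = λ/μ = 55.9/155.43 = 0.3596
L = ρ/(1−ρ) = 0.3596/(1 − 0.3596) = 0.3596/0.6404 = 0.5616

Final: 0.5616


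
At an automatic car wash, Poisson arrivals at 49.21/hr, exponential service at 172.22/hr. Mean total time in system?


W = 1/(μ−λ) = 1/(172.22 − 49.21) = 1/123.01 = 0.008129 hr

Final: 0.008129 hr


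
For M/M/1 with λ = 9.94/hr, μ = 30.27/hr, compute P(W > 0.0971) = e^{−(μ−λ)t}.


W ~ Exponential(μ−λ) for M/M/1.
μ − λ = 30.27 − 9.94 = 20.3300
P(W > t) = e^{−(μ−λ)t} = e^{−1.9740} = 0.138894

Final: 0.138894


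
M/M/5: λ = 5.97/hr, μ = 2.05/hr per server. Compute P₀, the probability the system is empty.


a = λ/μ = 5.97/2.05 = 2.9122; ρ = a/c = 0.5824
Σ_{k=0}^{4} a^k/k! (terms k=0..4) = 1.00000 + 2.91220 + 4.24044 + 4.11633 + 2.99689 = 15.26585
Tail: a^5/(5!(1−ρ)) = 209.46060/(120·0.4176) = 4.18024
P₀ = 1/(15.26585 + 4.18024) = 1/19.44609 = 0.051424

Final: 0.051424


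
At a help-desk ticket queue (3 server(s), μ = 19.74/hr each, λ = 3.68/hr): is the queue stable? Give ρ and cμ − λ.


Total capacity cμ = 3·19.74 = 59.22/hr
ρ = λ/(cμ) = 3.68/59.22 = 0.06214
Stable ⇔ ρ < 1: YES
Spare capacity = cμ − λ = 59.22 − 3.68 = 55.54/hr

Final: ρ = 0.06214; stable; margin = 55.54/hr


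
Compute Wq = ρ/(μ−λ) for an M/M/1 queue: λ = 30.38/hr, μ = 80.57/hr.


ρ = 30.38/80.57 = 0.3771
Wq = ρ/(μ−λ) = 0.3771/(80.57 − 30.38) = 0.3771/50.19 = 0.007513 hr

Final: 0.007513 hr


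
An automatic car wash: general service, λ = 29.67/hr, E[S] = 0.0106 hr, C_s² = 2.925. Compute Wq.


ρ = λ·E[S] = 29.67·0.0106 = 0.3145
E[S²] = E[S]²(1+C_s²) = 0.0106²·(1+2.925) = 0.0004410
Wq = λ·E[S²]/(2(1−ρ)) = 29.67·0.0004410/(2·0.6855) = 0.009544 hr

Final: 0.009544 hr


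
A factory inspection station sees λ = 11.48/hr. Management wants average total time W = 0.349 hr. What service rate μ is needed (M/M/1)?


W = 1/(μ−λ) ⇒ μ − λ = 1/W = 1/0.349 = 2.8653
μ = λ + 1/W = 11.48 + 2.8653 = 14.3453 per hr

Final: 14.3453 /hr


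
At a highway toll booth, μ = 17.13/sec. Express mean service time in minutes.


Mean service time = 1/μ = 1/17.13 second = 0.05838 second
In minutes: 0.05838 × 0.0166667 = 0.0009730 min

Final: 0.0009730 min


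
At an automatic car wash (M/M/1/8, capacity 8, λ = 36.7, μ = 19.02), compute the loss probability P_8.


ρ = λ/μ = 36.7/19.02 = 1.9295
P_K = (1−ρ)ρ^K/(1−ρ^(K+1)) = (-0.9295·192.151781)/(1 − 370.766054)
= -178.614273/-369.766054 = 0.483047

Final: 0.483047


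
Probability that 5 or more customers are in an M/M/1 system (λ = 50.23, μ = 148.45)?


ρ = 50.23/148.45 = 0.3384
P(N ≥ n) = ρ^n = 0.3384^5 = 0.004435

Final: 0.004435


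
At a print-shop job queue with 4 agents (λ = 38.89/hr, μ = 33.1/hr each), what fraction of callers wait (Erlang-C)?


a = λ/μ = 1.1749; ρ = a/4 = 0.2937
P₀ = 0.307892 (from M/M/c formula)
C(c,a) = [a^c/(c!(1−ρ))]·P₀ = [1.90564/(24·0.7063)]·0.307892
= 0.11242·0.307892 = 0.034614

Final: 0.034614


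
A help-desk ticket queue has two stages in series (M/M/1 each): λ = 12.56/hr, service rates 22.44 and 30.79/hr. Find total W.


Each node sees arrival rate λ = 12.56/hr (tandem ⇒ throughput preserved).
W₁ = 1/(μ₁−λ) = 1/(22.44−12.56) = 0.10121 hr
W₂ = 1/(μ₂−λ) = 1/(30.79−12.56) = 0.05485 hr
W_total = W₁ + W₂ = 0.10121 + 0.05485 = 0.15607 hr

Final: 0.15607 hr


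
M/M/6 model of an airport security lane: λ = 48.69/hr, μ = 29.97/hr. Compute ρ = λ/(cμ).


ρ = λ/(cμ) = 48.69/(6·29.97) = 48.69/179.82 = 0.2708

Final: 0.2708


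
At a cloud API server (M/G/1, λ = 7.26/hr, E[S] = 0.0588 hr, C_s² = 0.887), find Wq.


ρ = λ·E[S] = 7.26·0.0588 = 0.4269
E[S²] = E[S]²(1+C_s²) = 0.0588²·(1+0.887) = 0.006524
Wq = λ·E[S²]/(2(1−ρ)) = 7.26·0.006524/(2·0.5731) = 0.04132 hr

Final: 0.04132 hr


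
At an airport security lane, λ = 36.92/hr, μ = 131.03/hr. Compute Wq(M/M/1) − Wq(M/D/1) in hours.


ρ = 36.92/131.03 = 0.2818
Wq(M/M/1) = ρ/(μ−λ) = 0.2818/94.11 = 0.002994 hr
Wq(M/D/1) = ρ/(2(μ−λ)) = 0.001497 hr
Savings = 0.002994 − 0.001497 = 0.001497 hr

Final: 0.001497 hr


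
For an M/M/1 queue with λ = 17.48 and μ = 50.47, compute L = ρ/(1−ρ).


ρ = λ/μ = 17.48/50.47 = 0.3463
L = ρ/(1−ρ) = 0.3463/(1 − 0.3463) = 0.3463/0.6537 = 0.5299

Final: 0.5299


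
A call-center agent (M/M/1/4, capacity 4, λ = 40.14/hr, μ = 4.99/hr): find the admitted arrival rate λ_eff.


ρ = 8.0441; P_K = (1−ρ)ρ^4/(1−ρ^5) = 0.875711
λ_eff = λ(1 − P_K) = 40.14·(1 − 0.875711) = 40.14·0.124289 = 4.9890 /hr

Final: 4.9890 /hr


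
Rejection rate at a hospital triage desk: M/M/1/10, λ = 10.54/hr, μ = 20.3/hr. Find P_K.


ρ = λ/μ = 10.54/20.3 = 0.5192
P_K = (1−ρ)ρ^K/(1−ρ^(K+1)) = (0.4808·0.001424)/(1 − 0.0007392)
= 0.0006845/0.999261 = 0.0006850

Final: 0.0006850


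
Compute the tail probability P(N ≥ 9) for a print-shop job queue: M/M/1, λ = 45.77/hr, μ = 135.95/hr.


ρ = 45.77/135.95 = 0.3367
P(N ≥ n) = ρ^n = 0.3367^9 = 0.00005557

Final: 0.00005557


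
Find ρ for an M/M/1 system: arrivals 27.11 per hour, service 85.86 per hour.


ρ = λ/μ = 27.11/85.86 = 0.3157

Final: 0.3157


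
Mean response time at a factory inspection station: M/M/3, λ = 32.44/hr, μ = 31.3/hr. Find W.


a = 1.0364; ρ = 0.3455; P₀ = 0.350018
Lq = P₀·a^c·ρ/(c!(1−ρ)²) = 0.05237
Wq = Lq/λ = 0.05237/32.44 = 0.001614 hr
W = Wq + 1/μ = 0.001614 + 0.03195 = 0.03356 hr

Final: 0.03356 hr


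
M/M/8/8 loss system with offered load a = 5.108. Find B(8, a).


B(c,a) = (a^c/c!) / Σ_{k=0}^{c} a^k/k!
a^8/8! = 11.494407
Σ terms (k=0..8): 1.00000 + 5.10800 + 13.04583 + 22.21270 + 28.36562 + 28.97832 + 24.67021 + 18.00220 + 11.49441 = 152.877298
B = 11.494407/152.877298 = 0.075187

Final: 0.075187


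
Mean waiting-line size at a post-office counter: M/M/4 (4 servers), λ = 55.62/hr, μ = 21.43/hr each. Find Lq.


a = λ/μ = 2.5954; ρ = a/4 = 0.6489
P₀ = 0.065523
Lq = P₀·a^c·ρ / (c!·(1−ρ)²) = 0.065523·45.37695·0.6489/(24·0.12330)
= 0.65192

Final: 0.65192


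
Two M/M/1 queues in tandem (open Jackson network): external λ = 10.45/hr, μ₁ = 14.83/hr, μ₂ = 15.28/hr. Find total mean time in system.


Each node sees arrival rate λ = 10.45/hr (tandem ⇒ throughput preserved).
W₁ = 1/(μ₁−λ) = 1/(14.83−10.45) = 0.22831 hr
W₂ = 1/(μ₂−λ) = 1/(15.28−10.45) = 0.20704 hr
W_total = W₁ + W₂ = 0.22831 + 0.20704 = 0.43535 hr

Final: 0.43535 hr


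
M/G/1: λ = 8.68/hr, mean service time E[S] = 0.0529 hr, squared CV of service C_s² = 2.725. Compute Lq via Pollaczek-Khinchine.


ρ = λ·E[S] = 8.68·0.0529 = 0.4592
Lq = ρ²(1+C_s²)/(2(1−ρ)) = 0.2108·(1+2.725)/(2·0.5408)
= 0.2108·3.7250/1.0817 = 0.72609

Final: 0.72609


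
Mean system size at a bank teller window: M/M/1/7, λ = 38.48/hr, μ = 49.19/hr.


ρ = 38.48/49.19 = 0.7823
L = ρ[1 − (K+1)ρ^K + Kρ^(K+1)] / [(1−ρ)(1−ρ^(K+1))]
Numerator: 0.7823·(1 − 8·0.179270 + 7·0.140238) = 0.428299
Denominator: (0.2177)·(0.859762) = 0.187194
L = 0.428299/0.187194 = 2.2880

Final: 2.2880


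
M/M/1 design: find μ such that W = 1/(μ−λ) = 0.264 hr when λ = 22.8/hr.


W = 1/(μ−λ) ⇒ μ − λ = 1/W = 1/0.264 = 3.7879
μ = λ + 1/W = 22.8 + 3.7879 = 26.5879 per hr

Final: 26.5879 /hr


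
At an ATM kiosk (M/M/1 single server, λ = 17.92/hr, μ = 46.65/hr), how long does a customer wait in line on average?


ρ = 17.92/46.65 = 0.3841
Wq = ρ/(μ−λ) = 0.3841/(46.65 − 17.92) = 0.3841/28.73 = 0.01337 hr

Final: 0.01337 hr


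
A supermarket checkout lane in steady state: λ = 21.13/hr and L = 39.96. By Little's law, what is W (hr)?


W = L/λ = 39.96/21.13 = 1.8912 hr

Final: 1.8912 hr


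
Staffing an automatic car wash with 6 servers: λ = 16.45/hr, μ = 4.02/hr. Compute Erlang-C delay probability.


a = λ/μ = 4.0920; ρ = a/6 = 0.6820
P₀ = 0.015007 (from M/M/c formula)
C(c,a) = [a^c/(c!(1−ρ))]·P₀ = [4695.03782/(720·0.3180)]·0.015007
= 20.50636·0.015007 = 0.307742

Final: 0.307742


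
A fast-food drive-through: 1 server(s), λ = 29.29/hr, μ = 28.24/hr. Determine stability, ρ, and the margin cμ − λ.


Total capacity cμ = 1·28.24 = 28.24/hr
ρ = λ/(cμ) = 29.29/28.24 = 1.0372
Stable ⇔ ρ < 1: NO
Spare capacity = cμ − λ = 28.24 − 29.29 = -1.05/hr

Final: ρ = 1.0372; unstable; margin = -1.05/hr


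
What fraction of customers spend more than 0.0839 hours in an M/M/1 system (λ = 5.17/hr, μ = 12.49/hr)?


W ~ Exponential(μ−λ) for M/M/1.
μ − λ = 12.49 − 5.17 = 7.3200
P(W > t) = e^{−(μ−λ)t} = e^{−0.6141} = 0.541102

Final: 0.541102


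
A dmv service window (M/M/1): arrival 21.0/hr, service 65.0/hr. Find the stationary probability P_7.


ρ = 21.0/65.0 = 0.3231
P_n = (1−ρ)·ρ^n = (1 − 0.3231)·0.3231^7 = 0.6769·0.0003674 = 0.0002487

Final: 0.0002487


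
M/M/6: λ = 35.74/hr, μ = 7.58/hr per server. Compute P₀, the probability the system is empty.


a = λ/μ = 35.74/7.58 = 4.7150; ρ = a/c = 0.7858
Σ_{k=0}^{5} a^k/k! (terms k=0..5) = 1.00000 + 4.71504 + 11.11580 + 17.47048 + 20.59350 + 19.41983 = 74.31465
Tail: a^6/(6!(1−ρ)) = 10987.83313/(720·0.2142) = 71.25922
P₀ = 1/(74.31465 + 71.25922) = 1/145.57387 = 0.006869

Final: 0.006869


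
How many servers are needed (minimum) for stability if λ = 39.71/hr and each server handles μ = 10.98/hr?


Stability requires cμ > λ ⇔ c > λ/μ.
λ/μ = 39.71/10.98 = 3.6166
Minimum integer c = ⌊3.6166⌋ + 1 = 4
Check: 4·10.98 = 43.92 > 39.71, while 3·10.98 = 32.94 ≤ 39.71

Final: 4 servers


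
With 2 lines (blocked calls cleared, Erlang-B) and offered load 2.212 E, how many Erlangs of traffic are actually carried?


B(2,2.212) = 0.432356 (Erlang-B)
Carried load = a(1 − B) = 2.212·(1 − 0.432356) = 2.212·0.567644 = 1.2556 E

Final: 1.2556 Erlangs


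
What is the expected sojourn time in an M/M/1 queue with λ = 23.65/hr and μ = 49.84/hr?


W = 1/(μ−λ) = 1/(49.84 − 23.65) = 1/26.19 = 0.03818 hr

Final: 0.03818 hr


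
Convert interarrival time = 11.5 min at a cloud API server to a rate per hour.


λ = 1/(interarrival time) in consistent units.
1 hour = 60 min, so λ = 60/11.5 = 5.2174 per hour

Final: 5.2174 /hr


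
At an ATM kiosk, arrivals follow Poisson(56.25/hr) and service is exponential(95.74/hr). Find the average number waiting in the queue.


ρ = 56.25/95.74 = 0.5875
Lq = ρ²/(1−ρ) = 0.3452/0.4125 = 0.8369

Final: 0.8369


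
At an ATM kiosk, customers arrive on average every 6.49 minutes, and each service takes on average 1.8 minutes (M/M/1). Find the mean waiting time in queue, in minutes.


λ = 60/6.49 = 9.2450 /hr
μ = 60/1.8 = 33.3333 /hr
ρ = λ/μ = 9.2450/33.3333 = 0.2773
Wq = ρ/(μ−λ) = 0.2773/(33.3333−9.2450) = 0.01151 hr
In minutes: 0.01151·60 = 0.6908 min

Final: 0.6908 min


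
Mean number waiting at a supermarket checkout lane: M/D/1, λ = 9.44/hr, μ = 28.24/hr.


ρ = 9.44/28.24 = 0.3343
M/D/1: Lq = ρ²/(2(1−ρ)) = 0.1117/(2·0.6657) = 0.08393

Final: 0.08393


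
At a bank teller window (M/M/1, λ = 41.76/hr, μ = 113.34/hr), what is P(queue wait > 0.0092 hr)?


ρ = 41.76/113.34 = 0.3684
P(Wq > t) = ρ·e^{−(μ−λ)t} = 0.3684·e^{−0.6585}
= 0.3684·0.517609 = 0.190712

Final: 0.190712


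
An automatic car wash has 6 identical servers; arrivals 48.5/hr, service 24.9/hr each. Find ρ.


ρ = λ/(cμ) = 48.5/(6·24.9) = 48.5/149.40 = 0.3246

Final: 0.3246


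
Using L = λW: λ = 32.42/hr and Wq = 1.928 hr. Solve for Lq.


Lq = λWq = 32.42·1.928 = 62.5058

Final: 62.5058


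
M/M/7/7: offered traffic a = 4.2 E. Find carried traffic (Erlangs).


B(7,4.2) = 0.073278 (Erlang-B)
Carried load = a(1 − B) = 4.2·(1 − 0.073278) = 4.2·0.926722 = 3.8922 E

Final: 3.8922 Erlangs


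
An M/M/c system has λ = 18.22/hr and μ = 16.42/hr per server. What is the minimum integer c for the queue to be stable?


Stability requires cμ > λ ⇔ c > λ/μ.
λ/μ = 18.22/16.42 = 1.1096
Minimum integer c = ⌊1.1096⌋ + 1 = 2
Check: 2·16.42 = 32.84 > 18.22, while 1·16.42 = 16.42 ≤ 18.22

Final: 2 servers


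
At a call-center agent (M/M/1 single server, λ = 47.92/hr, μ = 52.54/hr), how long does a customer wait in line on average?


ρ = 47.92/52.54 = 0.9121
Wq = ρ/(μ−λ) = 0.9121/(52.54 − 47.92) = 0.9121/4.62 = 0.1974 hr

Final: 0.1974 hr


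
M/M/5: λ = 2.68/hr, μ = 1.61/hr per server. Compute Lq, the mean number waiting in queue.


a = λ/μ = 1.6646; ρ = a/5 = 0.3329
P₀ = 0.188739
Lq = P₀·a^c·ρ / (c!·(1−ρ)²) = 0.188739·12.78040·0.3329/(120·0.44500)
= 0.01504

Final: 0.01504


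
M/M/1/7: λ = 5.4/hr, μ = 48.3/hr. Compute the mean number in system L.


ρ = 5.4/48.3 = 0.1118
L = ρ[1 − (K+1)ρ^K + Kρ^(K+1)] / [(1−ρ)(1−ρ^(K+1))]
Numerator: 0.1118·(1 − 8·0.0000002183 + 7·0.00000002441) = 0.111801
Denominator: (0.8882)·(1.000000) = 0.888199
L = 0.111801/0.888199 = 0.1259

Final: 0.1259


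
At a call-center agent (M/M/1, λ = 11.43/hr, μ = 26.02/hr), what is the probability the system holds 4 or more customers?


ρ = 11.43/26.02 = 0.4393
P(N ≥ n) = ρ^n = 0.4393^4 = 0.037235

Final: 0.037235


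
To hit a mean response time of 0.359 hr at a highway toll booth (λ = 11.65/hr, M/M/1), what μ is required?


W = 1/(μ−λ) ⇒ μ − λ = 1/W = 1/0.359 = 2.7855
μ = λ + 1/W = 11.65 + 2.7855 = 14.4355 per hr

Final: 14.4355 /hr


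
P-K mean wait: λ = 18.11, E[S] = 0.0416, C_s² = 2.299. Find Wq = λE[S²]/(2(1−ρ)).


ρ = λ·E[S] = 18.11·0.0416 = 0.7534
E[S²] = E[S]²(1+C_s²) = 0.0416²·(1+2.299) = 0.005709
Wq = λ·E[S²]/(2(1−ρ)) = 18.11·0.005709/(2·0.2466) = 0.20961 hr

Final: 0.20961 hr


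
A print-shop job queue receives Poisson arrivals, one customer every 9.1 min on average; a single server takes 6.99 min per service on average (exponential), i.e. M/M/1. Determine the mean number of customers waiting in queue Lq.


λ = 60/9.1 = 6.5934 /hr
μ = 60/6.99 = 8.5837 /hr
ρ = λ/μ = 6.5934/8.5837 = 0.7681
Lq = ρ²/(1−ρ) = 0.5900/0.2319 = 2.5447

Final: 2.5447


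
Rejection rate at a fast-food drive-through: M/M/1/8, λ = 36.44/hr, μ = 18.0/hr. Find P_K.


ρ = λ/μ = 36.44/18.0 = 2.0244
P_K = (1−ρ)ρ^K/(1−ρ^(K+1)) = (-1.0244·282.128465)/(1 − 571.153403)
= -289.024938/-570.153403 = 0.506925

Final: 0.506925


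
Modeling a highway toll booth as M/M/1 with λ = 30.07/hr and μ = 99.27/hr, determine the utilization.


ρ = λ/μ = 30.07/99.27 = 0.3029

Final: 0.3029


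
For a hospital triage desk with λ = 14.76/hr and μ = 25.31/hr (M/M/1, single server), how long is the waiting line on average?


ρ = 14.76/25.31 = 0.5832
Lq = ρ²/(1−ρ) = 0.3401/0.4168 = 0.8159

Final: 0.8159


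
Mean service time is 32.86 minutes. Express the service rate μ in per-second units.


μ = 1/(service time) in consistent units.
1 second = 0.0166667 min, so μ = 0.0166667/32.86 = 0.0005072 per second

Final: 0.0005072 /sec


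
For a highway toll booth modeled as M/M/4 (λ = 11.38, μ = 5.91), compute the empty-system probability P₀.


a = λ/μ = 11.38/5.91 = 1.9255; ρ = a/c = 0.4814
Σ_{k=0}^{3} a^k/k! (terms k=0..3) = 1.00000 + 1.92555 + 1.85387 + 1.18991 = 5.96933
Tail: a^4/(4!(1−ρ)) = 13.74735/(24·0.5186) = 1.10450
P₀ = 1/(5.96933 + 1.10450) = 1/7.07383 = 0.141366

Final: 0.141366


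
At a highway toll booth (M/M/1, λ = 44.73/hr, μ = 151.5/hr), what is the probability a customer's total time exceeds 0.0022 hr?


W ~ Exponential(μ−λ) for M/M/1.
μ − λ = 151.5 − 44.73 = 106.7700
P(W > t) = e^{−(μ−λ)t} = e^{−0.2349} = 0.790655

Final: 0.790655


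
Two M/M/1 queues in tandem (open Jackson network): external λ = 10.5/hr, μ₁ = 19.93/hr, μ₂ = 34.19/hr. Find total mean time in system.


Each node sees arrival rate λ = 10.5/hr (tandem ⇒ throughput preserved).
W₁ = 1/(μ₁−λ) = 1/(19.93−10.5) = 0.10604 hr
W₂ = 1/(μ₂−λ) = 1/(34.19−10.5) = 0.04221 hr
W_total = W₁ + W₂ = 0.10604 + 0.04221 = 0.14826 hr

Final: 0.14826 hr


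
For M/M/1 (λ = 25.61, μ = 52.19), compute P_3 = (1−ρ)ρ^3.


ρ = 25.61/52.19 = 0.4907
P_n = (1−ρ)·ρ^n = (1 − 0.4907)·0.4907^3 = 0.5093·0.118159 = 0.060178

Final: 0.060178


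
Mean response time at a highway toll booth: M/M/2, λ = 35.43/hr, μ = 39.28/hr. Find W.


a = 0.9020; ρ = 0.4510; P₀ = 0.378367
Lq = P₀·a^c·ρ/(c!(1−ρ)²) = 0.23030
Wq = Lq/λ = 0.23030/35.43 = 0.006500 hr
W = Wq + 1/μ = 0.006500 + 0.02546 = 0.03196 hr

Final: 0.03196 hr


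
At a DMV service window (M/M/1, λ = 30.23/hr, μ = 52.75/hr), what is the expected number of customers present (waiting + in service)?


ρ = λ/μ = 30.23/52.75 = 0.5731
L = ρ/(1−ρ) = 0.5731/(1 − 0.5731) = 0.5731/0.4269 = 1.3424

Final: 1.3424


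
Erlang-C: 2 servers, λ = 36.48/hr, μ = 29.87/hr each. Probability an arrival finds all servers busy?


a = λ/μ = 1.2213; ρ = a/2 = 0.6106
P₀ = 0.241738 (from M/M/c formula)
C(c,a) = [a^c/(c!(1−ρ))]·P₀ = [1.49155/(2·0.3894)]·0.241738
= 1.91542·0.241738 = 0.463030

Final: 0.463030


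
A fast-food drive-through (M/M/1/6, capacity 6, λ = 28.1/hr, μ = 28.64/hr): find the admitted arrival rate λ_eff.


ρ = 0.9811; P_K = (1−ρ)ρ^6/(1−ρ^7) = 0.134830
λ_eff = λ(1 − P_K) = 28.1·(1 − 0.134830) = 28.1·0.865170 = 24.3113 /hr

Final: 24.3113 /hr


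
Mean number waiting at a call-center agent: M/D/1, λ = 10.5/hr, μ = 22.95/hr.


ρ = 10.5/22.95 = 0.4575
M/D/1: Lq = ρ²/(2(1−ρ)) = 0.2093/(2·0.5425) = 0.19293

Final: 0.19293


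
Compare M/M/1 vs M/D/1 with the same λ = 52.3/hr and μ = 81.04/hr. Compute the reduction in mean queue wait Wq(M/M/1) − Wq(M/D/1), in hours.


ρ = 52.3/81.04 = 0.6454
Wq(M/M/1) = ρ/(μ−λ) = 0.6454/28.74 = 0.02246 hr
Wq(M/D/1) = ρ/(2(μ−λ)) = 0.01123 hr
Savings = 0.02246 − 0.01123 = 0.01123 hr

Final: 0.01123 hr


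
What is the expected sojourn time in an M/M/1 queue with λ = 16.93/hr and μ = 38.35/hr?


W = 1/(μ−λ) = 1/(38.35 − 16.93) = 1/21.42 = 0.04669 hr

Final: 0.04669 hr


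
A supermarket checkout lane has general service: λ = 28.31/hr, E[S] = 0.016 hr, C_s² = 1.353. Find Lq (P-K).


ρ = λ·E[S] = 28.31·0.016 = 0.4530
Lq = ρ²(1+C_s²)/(2(1−ρ)) = 0.2052·(1+1.353)/(2·0.5470)
= 0.2052·2.3530/1.0941 = 0.44126

Final: 0.44126


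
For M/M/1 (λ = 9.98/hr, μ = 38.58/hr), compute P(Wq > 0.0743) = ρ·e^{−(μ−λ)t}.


ρ = 9.98/38.58 = 0.2587
P(Wq > t) = ρ·e^{−(μ−λ)t} = 0.2587·e^{−2.1250}
= 0.2587·0.119435 = 0.030896

Final: 0.030896


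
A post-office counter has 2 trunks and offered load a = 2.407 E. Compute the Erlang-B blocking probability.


B(c,a) = (a^c/c!) / Σ_{k=0}^{c} a^k/k!
a^2/2! = 2.896825
Σ terms (k=0..2): 1.00000 + 2.40700 + 2.89682 = 6.303825
B = 2.896825/6.303825 = 0.459534

Final: 0.459534


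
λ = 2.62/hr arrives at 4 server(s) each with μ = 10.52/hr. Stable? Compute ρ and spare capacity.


Total capacity cμ = 4·10.52 = 42.08/hr
ρ = λ/(cμ) = 2.62/42.08 = 0.06226
Stable ⇔ ρ < 1: YES
Spare capacity = cμ − λ = 42.08 − 2.62 = 39.46/hr

Final: ρ = 0.06226; stable; margin = 39.46/hr


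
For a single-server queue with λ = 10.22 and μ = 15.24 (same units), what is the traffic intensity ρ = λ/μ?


ρ = λ/μ = 10.22/15.24 = 0.6706

Final: 0.6706


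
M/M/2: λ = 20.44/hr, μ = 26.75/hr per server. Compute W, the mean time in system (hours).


a = 0.7641; ρ = 0.3821; P₀ = 0.447119
Lq = P₀·a^c·ρ/(c!(1−ρ)²) = 0.13060
Wq = Lq/λ = 0.13060/20.44 = 0.006389 hr
W = Wq + 1/μ = 0.006389 + 0.03738 = 0.04377 hr

Final: 0.04377 hr


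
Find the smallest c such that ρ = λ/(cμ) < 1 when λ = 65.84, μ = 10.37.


Stability requires cμ > λ ⇔ c > λ/μ.
λ/μ = 65.84/10.37 = 6.3491
Minimum integer c = ⌊6.3491⌋ + 1 = 7
Check: 7·10.37 = 72.59 > 65.84, while 6·10.37 = 62.22 ≤ 65.84

Final: 7 servers


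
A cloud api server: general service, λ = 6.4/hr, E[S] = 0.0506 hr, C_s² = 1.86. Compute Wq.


ρ = λ·E[S] = 6.4·0.0506 = 0.3238
E[S²] = E[S]²(1+C_s²) = 0.0506²·(1+1.86) = 0.007323
Wq = λ·E[S²]/(2(1−ρ)) = 6.4·0.007323/(2·0.6762) = 0.03466 hr

Final: 0.03466 hr


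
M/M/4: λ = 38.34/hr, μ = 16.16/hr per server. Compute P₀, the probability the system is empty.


a = λ/μ = 38.34/16.16 = 2.3725; ρ = a/c = 0.5931
Σ_{k=0}^{3} a^k/k! (terms k=0..3) = 1.00000 + 2.37252 + 2.81444 + 2.22577 = 8.41274
Tail: a^4/(4!(1−ρ)) = 31.68422/(24·0.4069) = 3.24472
P₀ = 1/(8.41274 + 3.24472) = 1/11.65746 = 0.085782

Final: 0.085782


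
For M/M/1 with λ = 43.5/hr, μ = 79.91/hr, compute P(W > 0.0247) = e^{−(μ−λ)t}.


W ~ Exponential(μ−λ) for M/M/1.
μ − λ = 79.91 − 43.5 = 36.4100
P(W > t) = e^{−(μ−λ)t} = e^{−0.8993} = 0.406843

Final: 0.406843


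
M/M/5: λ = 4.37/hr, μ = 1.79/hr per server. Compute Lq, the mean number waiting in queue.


a = λ/μ = 2.4413; ρ = a/5 = 0.4883
P₀ = 0.085187
Lq = P₀·a^c·ρ / (c!·(1−ρ)²) = 0.085187·86.72454·0.4883/(120·0.26187)
= 0.11479

Final: 0.11479


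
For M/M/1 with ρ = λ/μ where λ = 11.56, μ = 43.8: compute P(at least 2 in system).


ρ = 11.56/43.8 = 0.2639
P(N ≥ n) = ρ^n = 0.2639^2 = 0.069657

Final: 0.069657


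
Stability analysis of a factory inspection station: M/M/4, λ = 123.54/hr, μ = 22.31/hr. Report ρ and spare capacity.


Total capacity cμ = 4·22.31 = 89.24/hr
ρ = λ/(cμ) = 123.54/89.24 = 1.3844
Stable ⇔ ρ < 1: NO
Spare capacity = cμ − λ = 89.24 − 123.54 = -34.30/hr

Final: ρ = 1.3844; unstable; margin = -34.30/hr


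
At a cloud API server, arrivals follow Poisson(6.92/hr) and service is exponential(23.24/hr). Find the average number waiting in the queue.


ρ = 6.92/23.24 = 0.2978
Lq = ρ²/(1−ρ) = 0.08866/0.7022 = 0.1263

Final: 0.1263


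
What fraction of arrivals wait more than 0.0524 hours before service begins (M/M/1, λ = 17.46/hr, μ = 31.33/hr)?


ρ = 17.46/31.33 = 0.5573
P(Wq > t) = ρ·e^{−(μ−λ)t} = 0.5573·e^{−0.7268}
= 0.5573·0.483459 = 0.269429

Final: 0.269429


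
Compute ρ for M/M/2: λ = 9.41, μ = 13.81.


ρ = λ/(cμ) = 9.41/(2·13.81) = 9.41/27.62 = 0.3407

Final: 0.3407


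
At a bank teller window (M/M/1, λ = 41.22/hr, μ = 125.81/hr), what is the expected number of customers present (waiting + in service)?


ρ = λ/μ = 41.22/125.81 = 0.3276
L = ρ/(1−ρ) = 0.3276/(1 − 0.3276) = 0.3276/0.6724 = 0.4873

Final: 0.4873


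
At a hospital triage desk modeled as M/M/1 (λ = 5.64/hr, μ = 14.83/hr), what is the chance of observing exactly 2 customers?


ρ = 5.64/14.83 = 0.3803
P_n = (1−ρ)·ρ^n = (1 − 0.3803)·0.3803^2 = 0.6197·0.144636 = 0.089629

Final: 0.089629


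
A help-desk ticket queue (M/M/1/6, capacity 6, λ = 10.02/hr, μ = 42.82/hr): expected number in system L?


ρ = 10.02/42.82 = 0.2340
L = ρ[1 − (K+1)ρ^K + Kρ^(K+1)] / [(1−ρ)(1−ρ^(K+1))]
Numerator: 0.2340·(1 − 7·0.0001642 + 6·0.00003842) = 0.233788
Denominator: (0.7660)·(0.999962) = 0.765968
L = 0.233788/0.765968 = 0.3052

Final: 0.3052


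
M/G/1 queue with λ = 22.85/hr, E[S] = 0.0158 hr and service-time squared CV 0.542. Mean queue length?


ρ = λ·E[S] = 22.85·0.0158 = 0.3610
Lq = ρ²(1+C_s²)/(2(1−ρ)) = 0.1303·(1+0.542)/(2·0.6390)
= 0.1303·1.5420/1.2779 = 0.15728

Final: 0.15728


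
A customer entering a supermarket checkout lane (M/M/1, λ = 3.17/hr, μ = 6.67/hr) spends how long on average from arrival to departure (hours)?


W = 1/(μ−λ) = 1/(6.67 − 3.17) = 1/3.50 = 0.2857 hr

Final: 0.2857 hr


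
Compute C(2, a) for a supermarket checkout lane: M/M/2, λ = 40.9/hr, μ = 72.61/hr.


a = λ/μ = 0.5633; ρ = a/2 = 0.2816
P₀ = 0.560499 (from M/M/c formula)
C(c,a) = [a^c/(c!(1−ρ))]·P₀ = [0.31729/(2·0.7184)]·0.560499
= 0.22084·0.560499 = 0.123782

Final: 0.123782


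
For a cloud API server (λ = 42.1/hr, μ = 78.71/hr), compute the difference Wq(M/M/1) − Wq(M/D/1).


ρ = 42.1/78.71 = 0.5349
Wq(M/M/1) = ρ/(μ−λ) = 0.5349/36.61 = 0.01461 hr
Wq(M/D/1) = ρ/(2(μ−λ)) = 0.007305 hr
Savings = 0.01461 − 0.007305 = 0.007305 hr

Final: 0.007305 hr


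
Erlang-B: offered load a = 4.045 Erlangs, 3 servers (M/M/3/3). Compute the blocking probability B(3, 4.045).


B(c,a) = (a^c/c!) / Σ_{k=0}^{c} a^k/k!
a^3/3! = 11.030732
Σ terms (k=0..3): 1.00000 + 4.04500 + 8.18101 + 11.03073 = 24.256744
B = 11.030732/24.256744 = 0.454749

Final: 0.454749


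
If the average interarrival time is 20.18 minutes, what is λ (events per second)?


λ = 1/(interarrival time) in consistent units.
1 second = 0.0166667 min, so λ = 0.0166667/20.18 = 0.0008259 per second

Final: 0.0008259 /sec


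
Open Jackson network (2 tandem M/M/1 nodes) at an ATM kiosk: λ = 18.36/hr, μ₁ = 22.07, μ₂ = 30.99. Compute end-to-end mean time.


Each node sees arrival rate λ = 18.36/hr (tandem ⇒ throughput preserved).
W₁ = 1/(μ₁−λ) = 1/(22.07−18.36) = 0.26954 hr
W₂ = 1/(μ₂−λ) = 1/(30.99−18.36) = 0.07918 hr
W_total = W₁ + W₂ = 0.26954 + 0.07918 = 0.34872 hr

Final: 0.34872 hr


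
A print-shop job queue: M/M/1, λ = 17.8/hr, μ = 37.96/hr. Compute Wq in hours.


ρ = 17.8/37.96 = 0.4689
Wq = ρ/(μ−λ) = 0.4689/(37.96 − 17.8) = 0.4689/20.16 = 0.02326 hr

Final: 0.02326 hr


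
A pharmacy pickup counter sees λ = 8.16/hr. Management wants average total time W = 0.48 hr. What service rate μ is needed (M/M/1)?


W = 1/(μ−λ) ⇒ μ − λ = 1/W = 1/0.48 = 2.0833
μ = λ + 1/W = 8.16 + 2.0833 = 10.2433 per hr

Final: 10.2433 /hr


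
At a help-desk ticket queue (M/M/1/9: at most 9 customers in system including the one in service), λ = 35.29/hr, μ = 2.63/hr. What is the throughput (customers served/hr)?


ρ = 13.4183; P_K = (1−ρ)ρ^9/(1−ρ^10) = 0.925475
λ_eff = λ(1 − P_K) = 35.29·(1 − 0.925475) = 35.29·0.074525 = 2.6300 /hr

Final: 2.6300 /hr


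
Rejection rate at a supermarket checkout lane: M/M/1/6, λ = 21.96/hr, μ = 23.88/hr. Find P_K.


ρ = λ/μ = 21.96/23.88 = 0.9196
P_K = (1−ρ)ρ^K/(1−ρ^(K+1)) = (0.08040·0.604767)/(1 − 0.556143)
= 0.048624/0.443857 = 0.109550

Final: 0.109550


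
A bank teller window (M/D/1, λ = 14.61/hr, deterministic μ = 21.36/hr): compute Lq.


ρ = 14.61/21.36 = 0.6840
M/D/1: Lq = ρ²/(2(1−ρ)) = 0.4678/(2·0.3160) = 0.74023

Final: 0.74023


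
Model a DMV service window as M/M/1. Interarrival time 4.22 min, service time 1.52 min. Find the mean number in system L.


λ = 60/4.22 = 14.2180 /hr
μ = 60/1.52 = 39.4737 /hr
ρ = λ/μ = 14.2180/39.4737 = 0.3602
L = ρ/(1−ρ) = 0.3602/0.6398 = 0.5630

Final: 0.5630


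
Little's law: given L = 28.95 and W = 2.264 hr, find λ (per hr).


λ = L/W = 28.95/2.264 = 12.7871 /hr

Final: 12.7871 /hr


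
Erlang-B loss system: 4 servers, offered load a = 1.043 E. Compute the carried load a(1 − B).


B(4,1.043) = 0.017452 (Erlang-B)
Carried load = a(1 − B) = 1.043·(1 − 0.017452) = 1.043·0.982548 = 1.0248 E

Final: 1.0248 Erlangs


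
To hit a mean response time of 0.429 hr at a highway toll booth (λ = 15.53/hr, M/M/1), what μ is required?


W = 1/(μ−λ) ⇒ μ − λ = 1/W = 1/0.429 = 2.3310
μ = λ + 1/W = 15.53 + 2.3310 = 17.8610 per hr

Final: 17.8610 /hr


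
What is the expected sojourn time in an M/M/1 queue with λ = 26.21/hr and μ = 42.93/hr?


W = 1/(μ−λ) = 1/(42.93 − 26.21) = 1/16.72 = 0.05981 hr

Final: 0.05981 hr
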